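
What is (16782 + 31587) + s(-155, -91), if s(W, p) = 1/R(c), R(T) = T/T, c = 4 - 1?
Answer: 48370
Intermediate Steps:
c = 3
R(T) = 1
s(W, p) = 1 (s(W, p) = 1/1 = 1)
(16782 + 31587) + s(-155, -91) = (16782 + 31587) + 1 = 48369 + 1 = 48370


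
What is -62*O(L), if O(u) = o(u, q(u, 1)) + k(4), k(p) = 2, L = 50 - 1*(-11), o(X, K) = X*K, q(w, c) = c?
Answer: -3906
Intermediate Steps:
o(X, K) = K*X
L = 61 (L = 50 + 11 = 61)
O(u) = 2 + u (O(u) = 1*u + 2 = u + 2 = 2 + u)
-62*O(L) = -62*(2 + 61) = -62*63 = -3906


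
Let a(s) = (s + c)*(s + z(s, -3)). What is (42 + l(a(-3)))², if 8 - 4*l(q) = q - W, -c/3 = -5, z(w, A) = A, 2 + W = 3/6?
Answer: 243049/64 ≈ 3797.6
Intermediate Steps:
W = -3/2 (W = -2 + 3/6 = -2 + 3*(⅙) = -2 + ½ = -3/2 ≈ -1.5000)
c = 15 (c = -3*(-5) = 15)
a(s) = (-3 + s)*(15 + s) (a(s) = (s + 15)*(s - 3) = (15 + s)*(-3 + s) = (-3 + s)*(15 + s))
l(q) = 13/8 - q/4 (l(q) = 2 - (q - 1*(-3/2))/4 = 2 - (q + 3/2)/4 = 2 - (3/2 + q)/4 = 2 + (-3/8 - q/4) = 13/8 - q/4)
(42 + l(a(-3)))² = (42 + (13/8 - (-45 + (-3)² + 12*(-3))/4))² = (42 + (13/8 - (-45 + 9 - 36)/4))² = (42 + (13/8 - ¼*(-72)))² = (42 + (13/8 + 18))² = (42 + 157/8)² = (493/8)² = 243049/64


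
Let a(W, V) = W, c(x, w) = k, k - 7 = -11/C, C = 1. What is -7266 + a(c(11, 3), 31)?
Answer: -7270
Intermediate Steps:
k = -4 (k = 7 - 11/1 = 7 - 11*1 = 7 - 11 = -4)
c(x, w) = -4
-7266 + a(c(11, 3), 31) = -7266 - 4 = -7270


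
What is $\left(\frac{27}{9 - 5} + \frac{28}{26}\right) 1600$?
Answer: $\frac{162800}{13} \approx 12523.0$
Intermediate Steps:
$\left(\frac{27}{9 - 5} + \frac{28}{26}\right) 1600 = \left(\frac{27}{9 - 5} + 28 \cdot \frac{1}{26}\right) 1600 = \left(\frac{27}{4} + \frac{14}{13}\right) 1600 = \frac{407}{52} \cdot 1600 = \frac{162800}{13}$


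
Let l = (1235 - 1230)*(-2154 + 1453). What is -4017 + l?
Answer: -7522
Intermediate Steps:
l = -3505 (l = 5*(-701) = -3505)
-4017 + l = -4017 - 3505 = -7522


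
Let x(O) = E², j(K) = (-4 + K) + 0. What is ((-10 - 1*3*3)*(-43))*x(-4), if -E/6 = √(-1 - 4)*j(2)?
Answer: -588240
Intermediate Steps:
j(K) = -4 + K
E = 12*I*√5 (E = -6*√(-1 - 4)*(-4 + 2) = -6*√(-5)*(-2) = -6*I*√5*(-2) = -(-12)*I*√5 = 12*I*√5 ≈ 26.833*I)
x(O) = -720 (x(O) = (12*I*√5)² = -720)
((-10 - 1*3*3)*(-43))*x(-4) = ((-10 - 1*3*3)*(-43))*(-720) = ((-10 - 3*3)*(-43))*(-720) = ((-10 - 9)*(-43))*(-720) = -19*(-43)*(-720) = 817*(-720) = -588240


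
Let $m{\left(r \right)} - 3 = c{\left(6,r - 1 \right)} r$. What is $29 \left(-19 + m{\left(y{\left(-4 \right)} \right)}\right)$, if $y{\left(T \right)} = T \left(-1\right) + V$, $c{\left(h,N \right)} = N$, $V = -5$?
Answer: $-406$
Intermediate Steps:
$y{\left(T \right)} = -5 - T$ ($y{\left(T \right)} = T \left(-1\right) - 5 = - T - 5 = -5 - T$)
$m{\left(r \right)} = 3 + r \left(-1 + r\right)$ ($m{\left(r \right)} = 3 + \left(r - 1\right) r = 3 + \left(-1 + r\right) r = 3 + r \left(-1 + r\right)$)
$29 \left(-19 + m{\left(y{\left(-4 \right)} \right)}\right) = 29 \left(-19 + \left(3 + \left(-5 - -4\right) \left(-1 - 1\right)\right)\right) = 29 \left(-19 + \left(3 + \left(-5 + 4\right) \left(-1 + \left(-5 + 4\right)\right)\right)\right) = 29 \left(-19 + \left(3 - \left(-1 - 1\right)\right)\right) = 29 \left(-19 + \left(3 - -2\right)\right) = 29 \left(-19 + \left(3 + 2\right)\right) = 29 \left(-19 + 5\right) = 29 \left(-14\right) = -406$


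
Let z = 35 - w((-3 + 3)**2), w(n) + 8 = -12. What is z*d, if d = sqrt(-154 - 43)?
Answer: 55*I*sqrt(197) ≈ 771.96*I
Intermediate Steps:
w(n) = -20 (w(n) = -8 - 12 = -20)
d = I*sqrt(197) (d = sqrt(-197) = I*sqrt(197) ≈ 14.036*I)
z = 55 (z = 35 - 1*(-20) = 35 + 20 = 55)
z*d = 55*(I*sqrt(197)) = 55*I*sqrt(197)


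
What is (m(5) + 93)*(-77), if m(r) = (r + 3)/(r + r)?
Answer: -36113/5 ≈ -7222.6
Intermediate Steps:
m(r) = (3 + r)/(2*r) (m(r) = (3 + r)/((2*r)) = (3 + r)*(1/(2*r)) = (3 + r)/(2*r))
(m(5) + 93)*(-77) = ((1/2)*(3 + 5)/5 + 93)*(-77) = ((1/2)*(1/5)*8 + 93)*(-77) = (4/5 + 93)*(-77) = (469/5)*(-77) = -36113/5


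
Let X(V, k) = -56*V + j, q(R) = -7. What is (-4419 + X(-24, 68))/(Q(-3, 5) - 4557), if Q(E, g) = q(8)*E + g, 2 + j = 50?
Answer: 3027/4531 ≈ 0.66806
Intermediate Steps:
j = 48 (j = -2 + 50 = 48)
X(V, k) = 48 - 56*V (X(V, k) = -56*V + 48 = 48 - 56*V)
Q(E, g) = g - 7*E (Q(E, g) = -7*E + g = g - 7*E)
(-4419 + X(-24, 68))/(Q(-3, 5) - 4557) = (-4419 + (48 - 56*(-24)))/((5 - 7*(-3)) - 4557) = (-4419 + (48 + 1344))/((5 + 21) - 4557) = (-4419 + 1392)/(26 - 4557) = -3027/(-4531) = -3027*(-1/4531) = 3027/4531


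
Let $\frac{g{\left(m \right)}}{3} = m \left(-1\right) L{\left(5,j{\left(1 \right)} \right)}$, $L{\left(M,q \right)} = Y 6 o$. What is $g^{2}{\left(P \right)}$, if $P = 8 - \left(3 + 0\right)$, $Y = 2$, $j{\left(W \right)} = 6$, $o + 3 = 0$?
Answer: $291600$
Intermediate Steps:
$o = -3$ ($o = -3 + 0 = -3$)
$L{\left(M,q \right)} = -36$ ($L{\left(M,q \right)} = 2 \cdot 6 \left(-3\right) = 12 \left(-3\right) = -36$)
$P = 5$ ($P = 8 - 3 = 5$)
$g{\left(m \right)} = 108 m$ ($g{\left(m \right)} = 3 m \left(-1\right) \left(-36\right) = 3 - m \left(-36\right) = 3 \cdot 36 m = 108 m$)
$g^{2}{\left(P \right)} = \left(108 \cdot 5\right)^{2} = 540^{2} = 291600$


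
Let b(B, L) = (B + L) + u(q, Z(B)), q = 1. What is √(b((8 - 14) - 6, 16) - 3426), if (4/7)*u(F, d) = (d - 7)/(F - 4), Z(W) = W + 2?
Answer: I*√122835/6 ≈ 58.413*I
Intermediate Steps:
Z(W) = 2 + W
u(F, d) = 7*(-7 + d)/(4*(-4 + F)) (u(F, d) = 7*((d - 7)/(F - 4))/4 = 7*((-7 + d)/(-4 + F))/4 = 7*(-7 + d)/(4*(-4 + F)))
b(B, L) = 35/12 + L + 5*B/12 (b(B, L) = (B + L) + 7*(-7 + (2 + B))/(4*(-4 + 1)) = (B + L) + (7/4)*(-5 + B)/(-3) = (B + L) + (7/4)*(-⅓)*(-5 + B) = (B + L) + (35/12 - 7*B/12) = 35/12 + L + 5*B/12)
√(b((8 - 14) - 6, 16) - 3426) = √((35/12 + 16 + 5*((8 - 14) - 6)/12) - 3426) = √((35/12 + 16 + 5*(-6 - 6)/12) - 3426) = √((35/12 + 16 + (5/12)*(-12)) - 3426) = √((35/12 + 16 - 5) - 3426) = √(167/12 - 3426) = √(-40945/12) = I*√122835/6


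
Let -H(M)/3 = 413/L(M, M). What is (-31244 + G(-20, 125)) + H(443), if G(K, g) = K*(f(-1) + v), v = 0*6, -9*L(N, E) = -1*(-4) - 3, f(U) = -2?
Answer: -20053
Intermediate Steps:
L(N, E) = -1/9 (L(N, E) = -(-1*(-4) - 3)/9 = -(4 - 3)/9 = -1/9*1 = -1/9)
v = 0
G(K, g) = -2*K (G(K, g) = K*(-2 + 0) = K*(-2) = -2*K)
H(M) = 11151 (H(M) = -1239/(-1/9) = -1239*(-9) = -3*(-3717) = 11151)
(-31244 + G(-20, 125)) + H(443) = (-31244 - 2*(-20)) + 11151 = (-31244 + 40) + 11151 = -31204 + 11151 = -20053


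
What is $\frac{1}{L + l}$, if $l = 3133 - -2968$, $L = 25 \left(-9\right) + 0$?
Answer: $\frac{1}{5876} \approx 0.00017018$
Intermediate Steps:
$L = -225$ ($L = -225 + 0 = -225$)
$l = 6101$ ($l = 3133 + 2968 = 6101$)
$\frac{1}{L + l} = \frac{1}{-225 + 6101} = \frac{1}{5876}$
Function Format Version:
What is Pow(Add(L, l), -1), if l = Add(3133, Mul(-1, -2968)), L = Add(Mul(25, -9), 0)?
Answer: Rational(1, 5876) ≈ 0.00017018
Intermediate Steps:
L = -225 (L = Add(-225, 0) = -225)
l = 6101 (l = Add(3133, 2968) = 6101)
Pow(Add(L, l), -1) = Pow(Add(-225, 6101), -1) = Pow(5876, -1) = Rational(1, 5876)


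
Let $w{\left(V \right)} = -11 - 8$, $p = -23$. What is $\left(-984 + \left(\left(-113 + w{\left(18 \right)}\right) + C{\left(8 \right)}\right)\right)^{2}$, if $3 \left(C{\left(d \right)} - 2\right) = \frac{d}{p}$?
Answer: $\frac{5909611876}{4761} \approx 1.2413 \cdot 10^{6}$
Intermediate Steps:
$w{\left(V \right)} = -19$ ($w{\left(V \right)} = -11 - 8 = -19$)
$C{\left(d \right)} = 2 - \frac{d}{69}$ ($C{\left(d \right)} = 2 + \frac{d \frac{1}{-23}}{3} = 2 + \frac{d \left(- \frac{1}{23}\right)}{3} = 2 + \frac{\left(- \frac{1}{23}\right) d}{3} = 2 - \frac{d}{69}$)
$\left(-984 + \left(\left(-113 + w{\left(18 \right)}\right) + C{\left(8 \right)}\right)\right)^{2} = \left(-984 + \left(\left(-113 - 19\right) + \left(2 - \frac{8}{69}\right)\right)\right)^{2} = \left(-984 + \left(-132 + \left(2 - \frac{8}{69}\right)\right)\right)^{2} = \left(-984 + \left(-132 + \frac{130}{69}\right)\right)^{2} = \left(-984 - \frac{8978}{69}\right)^{2} = \left(- \frac{76874}{69}\right)^{2} = \frac{5909611876}{4761}$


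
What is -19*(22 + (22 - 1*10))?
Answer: -646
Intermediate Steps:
-19*(22 + (22 - 1*10)) = -19*(22 + (22 - 10)) = -19*(22 + 12) = -19*34 = -646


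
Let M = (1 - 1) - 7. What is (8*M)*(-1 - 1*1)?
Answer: 112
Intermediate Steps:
M = -7 (M = 0 - 7 = -7)
(8*M)*(-1 - 1*1) = (8*(-7))*(-1 - 1*1) = -56*(-1 - 1) = -56*(-2) = 112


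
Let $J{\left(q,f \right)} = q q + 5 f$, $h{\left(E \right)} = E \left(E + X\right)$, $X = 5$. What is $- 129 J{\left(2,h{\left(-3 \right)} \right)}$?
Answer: $3354$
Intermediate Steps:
$h{\left(E \right)} = E \left(5 + E\right)$ ($h{\left(E \right)} = E \left(E + 5\right) = E \left(5 + E\right)$)
$J{\left(q,f \right)} = q^{2} + 5 f$
$- 129 J{\left(2,h{\left(-3 \right)} \right)} = - 129 \left(2^{2} + 5 \left(- 3 \left(5 - 3\right)\right)\right) = - 129 \left(4 + 5 \left(\left(-3\right) 2\right)\right) = - 129 \left(4 + 5 \left(-6\right)\right) = - 129 \left(4 - 30\right) = \left(-129\right) \left(-26\right) = 3354$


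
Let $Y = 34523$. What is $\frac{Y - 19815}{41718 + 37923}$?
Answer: $\frac{14708}{79641} \approx 0.18468$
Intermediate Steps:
$\frac{Y - 19815}{41718 + 37923} = \frac{34523 - 19815}{41718 + 37923} = \frac{14708}{79641}$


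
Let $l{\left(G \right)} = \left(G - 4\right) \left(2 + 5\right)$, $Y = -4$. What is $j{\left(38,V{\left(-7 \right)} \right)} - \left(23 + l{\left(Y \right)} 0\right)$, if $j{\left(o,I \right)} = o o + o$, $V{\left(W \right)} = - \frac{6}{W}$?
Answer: $1459$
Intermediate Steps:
$l{\left(G \right)} = -28 + 7 G$ ($l{\left(G \right)} = \left(-4 + G\right) 7 = -28 + 7 G$)
$j{\left(o,I \right)} = o + o^{2}$ ($j{\left(o,I \right)} = o^{2} + o = o + o^{2}$)
$j{\left(38,V{\left(-7 \right)} \right)} - \left(23 + l{\left(Y \right)} 0\right) = 38 \left(1 + 38\right) - \left(23 + \left(-28 + 7 \left(-4\right)\right) 0\right) = 38 \cdot 39 - \left(23 + \left(-28 - 28\right) 0\right) = 1482 - \left(23 - 0\right) = 1482 - \left(23 + 0\right) = 1482 - 23 = 1459$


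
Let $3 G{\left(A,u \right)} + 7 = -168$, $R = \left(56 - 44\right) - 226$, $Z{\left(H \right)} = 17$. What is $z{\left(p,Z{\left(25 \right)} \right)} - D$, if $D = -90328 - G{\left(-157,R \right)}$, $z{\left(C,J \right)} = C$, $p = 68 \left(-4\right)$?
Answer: $\frac{269993}{3} \approx 89998.0$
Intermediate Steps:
$p = -272$
$R = -214$ ($R = 12 - 226 = -214$)
$G{\left(A,u \right)} = - \frac{175}{3}$ ($G{\left(A,u \right)} = - \frac{7}{3} + \frac{1}{3} \left(-168\right) = - \frac{7}{3} - 56 = - \frac{175}{3}$)
$D = - \frac{270809}{3}$ ($D = -90328 - - \frac{175}{3} = -90328 + \frac{175}{3} = - \frac{270809}{3} \approx -90270.0$)
$z{\left(p,Z{\left(25 \right)} \right)} - D = -272 - - \frac{270809}{3} = -272 + \frac{270809}{3} = \frac{269993}{3}$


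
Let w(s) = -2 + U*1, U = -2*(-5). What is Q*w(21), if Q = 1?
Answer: 8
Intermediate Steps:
U = 10
w(s) = 8 (w(s) = -2 + 10*1 = -2 + 10 = 8)
Q*w(21) = 1*8 = 8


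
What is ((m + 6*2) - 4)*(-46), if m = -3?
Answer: -230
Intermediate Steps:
((m + 6*2) - 4)*(-46) = ((-3 + 6*2) - 4)*(-46) = ((-3 + 12) - 4)*(-46) = (9 - 4)*(-46) = 5*(-46) = -230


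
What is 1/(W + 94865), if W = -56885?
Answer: 1/37980 ≈ 2.6330e-5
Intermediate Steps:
1/(W + 94865) = 1/(-56885 + 94865) = 1/37980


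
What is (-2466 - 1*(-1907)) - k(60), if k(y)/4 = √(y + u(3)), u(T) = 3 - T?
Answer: -559 - 8*√15 ≈ -589.98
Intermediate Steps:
k(y) = 4*√y (k(y) = 4*√(y + (3 - 1*3)) = 4*√(y + (3 - 3)) = 4*√(y + 0) = 4*√y)
(-2466 - 1*(-1907)) - k(60) = (-2466 - 1*(-1907)) - 4*√60 = (-2466 + 1907) - 4*2*√15 = -559 - 8*√15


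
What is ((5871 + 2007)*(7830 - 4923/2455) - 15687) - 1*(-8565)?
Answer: 151379768796/2455 ≈ 6.1662e+7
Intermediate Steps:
((5871 + 2007)*(7830 - 4923/2455) - 15687) - 1*(-8565) = (7878*(7830 - 4923*1/2455) - 15687) + 8565 = (7878*(7830 - 4923/2455) - 15687) + 8565 = (7878*(19217727/2455) - 15687) + 8565 = (151397253306/2455 - 15687) + 8565 = 151358741721/2455 + 8565 = 151379768796/2455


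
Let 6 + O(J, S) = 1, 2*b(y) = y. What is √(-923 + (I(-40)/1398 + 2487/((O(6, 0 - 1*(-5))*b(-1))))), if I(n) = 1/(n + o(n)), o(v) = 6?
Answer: √1013856549945/118830 ≈ 8.4735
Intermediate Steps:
b(y) = y/2
O(J, S) = -5 (O(J, S) = -6 + 1 = -5)
I(n) = 1/(6 + n) (I(n) = 1/(n + 6) = 1/(6 + n))
√(-923 + (I(-40)/1398 + 2487/((O(6, 0 - 1*(-5))*b(-1))))) = √(-923 + (1/((6 - 40)*1398) + 2487/((-5*(-1)/2)))) = √(-923 + ((1/1398)/(-34) + 2487/((-5*(-½))))) = √(-923 + (-1/34*1/1398 + 2487/(5/2))) = √(-923 + (-1/47532 + 2487*(⅖))) = √(-923 + (-1/47532 + 4974/5)) = √(-923 + 236424163/237660) = √(17063983/237660) = √1013856549945/118830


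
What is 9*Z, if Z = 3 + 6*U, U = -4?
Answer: -189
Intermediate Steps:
Z = -21 (Z = 3 + 6*(-4) = 3 - 24 = -21)
9*Z = 9*(-21) = -189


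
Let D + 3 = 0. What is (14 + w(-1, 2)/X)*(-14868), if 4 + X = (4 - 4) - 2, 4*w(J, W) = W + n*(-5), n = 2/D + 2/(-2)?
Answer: -403501/2 ≈ -2.0175e+5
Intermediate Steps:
D = -3 (D = -3 + 0 = -3)
n = -5/3 (n = 2/(-3) + 2/(-2) = 2*(-⅓) + 2*(-½) = -⅔ - 1 = -5/3 ≈ -1.6667)
w(J, W) = 25/12 + W/4 (w(J, W) = (W - 5/3*(-5))/4 = (W + 25/3)/4 = (25/3 + W)/4 = 25/12 + W/4)
X = -6 (X = -4 + ((4 - 4) - 2) = -4 + (0 - 2) = -4 - 2 = -6)
(14 + w(-1, 2)/X)*(-14868) = (14 + (25/12 + (¼)*2)/(-6))*(-14868) = (14 + (25/12 + ½)*(-⅙))*(-14868) = (14 + (31/12)*(-⅙))*(-14868) = (14 - 31/72)*(-14868) = (977/72)*(-14868) = -403501/2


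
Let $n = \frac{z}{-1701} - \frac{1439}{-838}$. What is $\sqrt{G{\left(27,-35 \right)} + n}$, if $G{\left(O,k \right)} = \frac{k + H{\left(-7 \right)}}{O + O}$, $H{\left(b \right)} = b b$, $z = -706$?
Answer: $\frac{5 \sqrt{2399610486}}{158382} \approx 1.5464$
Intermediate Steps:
$H{\left(b \right)} = b^{2}$
$n = \frac{3039367}{1425438}$ ($n = - \frac{706}{-1701} - \frac{1439}{-838} = \left(-706\right) \left(- \frac{1}{1701}\right) - - \frac{1439}{838} = \frac{706}{1701} + \frac{1439}{838} = \frac{3039367}{1425438} \approx 2.1322$)
$G{\left(O,k \right)} = \frac{49 + k}{2 O}$ ($G{\left(O,k \right)} = \frac{k + \left(-7\right)^{2}}{O + O} = \frac{k + 49}{2 O} = \left(49 + k\right) \frac{1}{2 O} = \frac{49 + k}{2 O}$)
$\sqrt{G{\left(27,-35 \right)} + n} = \sqrt{\frac{49 - 35}{2 \cdot 27} + \frac{3039367}{1425438}} = \sqrt{\frac{1}{2} \cdot \frac{1}{27} \cdot 14 + \frac{3039367}{1425438}} = \sqrt{\frac{7}{27} + \frac{3039367}{1425438}} = \sqrt{\frac{3408925}{1425438}} = \frac{5 \sqrt{2399610486}}{158382}$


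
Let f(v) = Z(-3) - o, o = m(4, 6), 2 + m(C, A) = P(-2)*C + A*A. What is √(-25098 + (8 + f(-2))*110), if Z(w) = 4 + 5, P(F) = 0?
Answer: 2*I*√6742 ≈ 164.22*I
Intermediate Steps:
Z(w) = 9
m(C, A) = -2 + A² (m(C, A) = -2 + (0*C + A*A) = -2 + (0 + A²) = -2 + A²)
o = 34 (o = -2 + 6² = -2 + 36 = 34)
f(v) = -25 (f(v) = 9 - 1*34 = 9 - 34 = -25)
√(-25098 + (8 + f(-2))*110) = √(-25098 + (8 - 25)*110) = √(-25098 - 17*110) = √(-25098 - 1870) = √(-26968) = 2*I*√6742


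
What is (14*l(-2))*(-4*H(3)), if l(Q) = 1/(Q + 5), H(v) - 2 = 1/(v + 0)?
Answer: -392/9 ≈ -43.556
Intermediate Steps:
H(v) = 2 + 1/v (H(v) = 2 + 1/(v + 0) = 2 + 1/v)
l(Q) = 1/(5 + Q)
(14*l(-2))*(-4*H(3)) = (14/(5 - 2))*(-4*(2 + 1/3)) = (14/3)*(-4*(2 + ⅓)) = (14*(⅓))*(-4*7/3) = (14/3)*(-28/3) = -392/9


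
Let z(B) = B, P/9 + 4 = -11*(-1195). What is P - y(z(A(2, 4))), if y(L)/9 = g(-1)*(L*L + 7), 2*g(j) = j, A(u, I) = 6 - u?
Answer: 236745/2 ≈ 1.1837e+5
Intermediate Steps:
P = 118269 (P = -36 + 9*(-11*(-1195)) = -36 + 9*13145 = -36 + 118305 = 118269)
g(j) = j/2
y(L) = -63/2 - 9*L²/2 (y(L) = 9*(((½)*(-1))*(L*L + 7)) = 9*(-(L² + 7)/2) = 9*(-(7 + L²)/2) = 9*(-7/2 - L²/2) = -63/2 - 9*L²/2)
P - y(z(A(2, 4))) = 118269 - (-63/2 - 9*(6 - 1*2)²/2) = 118269 - (-63/2 - 9*(6 - 2)²/2) = 118269 - (-63/2 - 9/2*4²) = 118269 - (-63/2 - 9/2*16) = 118269 - (-63/2 - 72) = 118269 - 1*(-207/2) = 118269 + 207/2 = 236745/2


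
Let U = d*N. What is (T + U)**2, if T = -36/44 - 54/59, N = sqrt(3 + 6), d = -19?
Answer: 1452981924/421201 ≈ 3449.6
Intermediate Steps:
N = 3 (N = sqrt(9) = 3)
U = -57 (U = -19*3 = -57)
T = -1125/649 (T = -36*1/44 - 54*1/59 = -9/11 - 54/59 = -1125/649 ≈ -1.7334)
(T + U)**2 = (-1125/649 - 57)**2 = (-38118/649)**2 = 1452981924/421201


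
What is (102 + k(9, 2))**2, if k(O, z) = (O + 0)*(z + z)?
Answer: 19044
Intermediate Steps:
k(O, z) = 2*O*z (k(O, z) = O*(2*z) = 2*O*z)
(102 + k(9, 2))**2 = (102 + 2*9*2)**2 = (102 + 36)**2 = 138**2 = 19044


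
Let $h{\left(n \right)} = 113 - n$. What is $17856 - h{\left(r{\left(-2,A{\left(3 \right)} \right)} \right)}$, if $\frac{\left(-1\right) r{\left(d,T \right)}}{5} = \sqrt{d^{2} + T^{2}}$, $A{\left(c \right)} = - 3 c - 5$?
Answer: $17743 - 50 \sqrt{2} \approx 17672.0$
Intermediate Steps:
$A{\left(c \right)} = -5 - 3 c$
$r{\left(d,T \right)} = - 5 \sqrt{T^{2} + d^{2}}$ ($r{\left(d,T \right)} = - 5 \sqrt{d^{2} + T^{2}} = - 5 \sqrt{T^{2} + d^{2}}$)
$17856 - h{\left(r{\left(-2,A{\left(3 \right)} \right)} \right)} = 17856 - \left(113 - - 5 \sqrt{\left(-5 - 9\right)^{2} + \left(-2\right)^{2}}\right) = 17856 - \left(113 - - 5 \sqrt{\left(-5 - 9\right)^{2} + 4}\right) = 17856 - \left(113 - - 5 \sqrt{\left(-14\right)^{2} + 4}\right) = 17856 - \left(113 - - 5 \sqrt{196 + 4}\right) = 17856 - \left(113 - - 5 \sqrt{200}\right) = 17856 - \left(113 - - 5 \cdot 10 \sqrt{2}\right) = 17856 - \left(113 - - 50 \sqrt{2}\right) = 17856 - \left(113 + 50 \sqrt{2}\right) = 17743 - 50 \sqrt{2}$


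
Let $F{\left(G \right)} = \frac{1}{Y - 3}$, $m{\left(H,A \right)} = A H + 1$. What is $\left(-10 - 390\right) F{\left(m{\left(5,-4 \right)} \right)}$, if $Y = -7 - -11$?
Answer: $-400$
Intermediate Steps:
$m{\left(H,A \right)} = 1 + A H$
$Y = 4$ ($Y = -7 + 11 = 4$)
$F{\left(G \right)} = 1$ ($F{\left(G \right)} = \frac{1}{4 - 3} = 1^{-1} = 1$)
$\left(-10 - 390\right) F{\left(m{\left(5,-4 \right)} \right)} = \left(-10 - 390\right) 1 = \left(-400\right) 1 = -400$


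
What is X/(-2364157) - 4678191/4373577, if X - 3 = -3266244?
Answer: 358353168230/1148869186621 ≈ 0.31192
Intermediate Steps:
X = -3266241 (X = 3 - 3266244 = -3266241)
X/(-2364157) - 4678191/4373577 = -3266241/(-2364157) - 4678191/4373577 = -3266241*(-1/2364157) - 4678191*1/4373577 = 3266241/2364157 - 519799/485953 = 358353168230/1148869186621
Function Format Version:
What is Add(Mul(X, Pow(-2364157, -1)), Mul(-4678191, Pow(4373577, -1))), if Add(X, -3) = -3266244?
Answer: Rational(358353168230, 1148869186621) ≈ 0.31192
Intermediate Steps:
X = -3266241 (X = Add(3, -3266244) = -3266241)
Add(Mul(X, Pow(-2364157, -1)), Mul(-4678191, Pow(4373577, -1))) = Add(Mul(-3266241, Pow(-2364157, -1)), Mul(-4678191, Pow(4373577, -1))) = Add(Mul(-3266241, Rational(-1, 2364157)), Mul(-4678191, Rational(1, 4373577))) = Add(Rational(3266241, 2364157), Rational(-519799, 485953)) = Rational(358353168230, 1148869186621)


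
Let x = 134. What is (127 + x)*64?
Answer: 16704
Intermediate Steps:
(127 + x)*64 = (127 + 134)*64 = 261*64 = 16704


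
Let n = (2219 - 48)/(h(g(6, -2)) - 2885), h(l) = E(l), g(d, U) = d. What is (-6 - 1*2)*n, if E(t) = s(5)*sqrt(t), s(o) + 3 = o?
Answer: 50106680/8323201 + 34736*sqrt(6)/8323201 ≈ 6.0303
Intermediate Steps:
s(o) = -3 + o
E(t) = 2*sqrt(t) (E(t) = (-3 + 5)*sqrt(t) = 2*sqrt(t))
h(l) = 2*sqrt(l)
n = 2171/(-2885 + 2*sqrt(6)) (n = (2219 - 48)/(2*sqrt(6) - 2885) = 2171/(-2885 + 2*sqrt(6)) ≈ -0.75379)
(-6 - 1*2)*n = (-6 - 1*2)*(-6263335/8323201 - 4342*sqrt(6)/8323201) = (-6 - 2)*(-6263335/8323201 - 4342*sqrt(6)/8323201) = -8*(-6263335/8323201 - 4342*sqrt(6)/8323201) = 50106680/8323201 + 34736*sqrt(6)/8323201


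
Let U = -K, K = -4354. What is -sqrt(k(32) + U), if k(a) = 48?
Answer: -sqrt(4402) ≈ -66.348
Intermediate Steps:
U = 4354 (U = -1*(-4354) = 4354)
-sqrt(k(32) + U) = -sqrt(48 + 4354) = -sqrt(4402)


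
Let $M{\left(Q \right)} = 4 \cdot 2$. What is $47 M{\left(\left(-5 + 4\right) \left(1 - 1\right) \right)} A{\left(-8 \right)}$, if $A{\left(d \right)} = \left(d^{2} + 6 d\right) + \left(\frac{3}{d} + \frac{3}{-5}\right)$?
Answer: $\frac{28247}{5} \approx 5649.4$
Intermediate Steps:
$M{\left(Q \right)} = 8$
$A{\left(d \right)} = - \frac{3}{5} + d^{2} + \frac{3}{d} + 6 d$ ($A{\left(d \right)} = \left(d^{2} + 6 d\right) + \left(\frac{3}{d} + 3 \left(- \frac{1}{5}\right)\right) = \left(d^{2} + 6 d\right) - \left(\frac{3}{5} - \frac{3}{d}\right) = - \frac{3}{5} + d^{2} + \frac{3}{d} + 6 d$)
$47 M{\left(\left(-5 + 4\right) \left(1 - 1\right) \right)} A{\left(-8 \right)} = 47 \cdot 8 \left(- \frac{3}{5} + \left(-8\right)^{2} + \frac{3}{-8} + 6 \left(-8\right)\right) = 376 \left(- \frac{3}{5} + 64 + 3 \left(- \frac{1}{8}\right) - 48\right) = 376 \left(- \frac{3}{5} + 64 - \frac{3}{8} - 48\right) = 376 \cdot \frac{601}{40} = \frac{28247}{5}$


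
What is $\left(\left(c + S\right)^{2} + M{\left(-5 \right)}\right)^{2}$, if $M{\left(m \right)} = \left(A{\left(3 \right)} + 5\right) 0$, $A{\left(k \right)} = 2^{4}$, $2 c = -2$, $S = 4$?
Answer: $81$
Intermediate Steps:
$c = -1$ ($c = \frac{1}{2} \left(-2\right) = -1$)
$A{\left(k \right)} = 16$
$M{\left(m \right)} = 0$ ($M{\left(m \right)} = \left(16 + 5\right) 0 = 21 \cdot 0 = 0$)
$\left(\left(c + S\right)^{2} + M{\left(-5 \right)}\right)^{2} = \left(\left(-1 + 4\right)^{2} + 0\right)^{2} = \left(3^{2} + 0\right)^{2} = \left(9 + 0\right)^{2} = 9^{2} = 81$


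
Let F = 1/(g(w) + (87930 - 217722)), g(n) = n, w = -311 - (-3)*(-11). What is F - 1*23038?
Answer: -2998073169/130136 ≈ -23038.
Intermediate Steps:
w = -344 (w = -311 - 1*33 = -311 - 33 = -344)
F = -1/130136 (F = 1/(-344 + (87930 - 217722)) = 1/(-344 - 129792) = 1/(-130136) = -1/130136 ≈ -7.6843e-6)
F - 1*23038 = -1/130136 - 1*23038 = -1/130136 - 23038 = -2998073169/130136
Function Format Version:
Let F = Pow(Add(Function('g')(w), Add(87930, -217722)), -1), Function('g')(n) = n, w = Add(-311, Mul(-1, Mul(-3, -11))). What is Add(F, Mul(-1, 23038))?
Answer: Rational(-2998073169, 130136) ≈ -23038.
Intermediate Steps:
w = -344 (w = Add(-311, Mul(-1, 33)) = Add(-311, -33) = -344)
F = Rational(-1, 130136) (F = Pow(Add(-344, Add(87930, -217722)), -1) = Pow(Add(-344, -129792), -1) = Pow(-130136, -1) = Rational(-1, 130136) ≈ -7.6843e-6)
Add(F, Mul(-1, 23038)) = Add(Rational(-1, 130136), Mul(-1, 23038)) = Add(Rational(-1, 130136), -23038) = Rational(-2998073169, 130136)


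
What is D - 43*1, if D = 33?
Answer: -10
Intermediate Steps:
D - 43*1 = 33 - 43*1 = 33 - 43 = -10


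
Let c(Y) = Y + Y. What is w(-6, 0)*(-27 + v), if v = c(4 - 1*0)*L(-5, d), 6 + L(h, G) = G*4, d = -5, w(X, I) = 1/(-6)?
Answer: 235/6 ≈ 39.167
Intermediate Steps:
w(X, I) = -⅙
L(h, G) = -6 + 4*G (L(h, G) = -6 + G*4 = -6 + 4*G)
c(Y) = 2*Y
v = -208 (v = (2*(4 - 1*0))*(-6 + 4*(-5)) = (2*(4 + 0))*(-6 - 20) = (2*4)*(-26) = 8*(-26) = -208)
w(-6, 0)*(-27 + v) = -(-27 - 208)/6 = -⅙*(-235) = 235/6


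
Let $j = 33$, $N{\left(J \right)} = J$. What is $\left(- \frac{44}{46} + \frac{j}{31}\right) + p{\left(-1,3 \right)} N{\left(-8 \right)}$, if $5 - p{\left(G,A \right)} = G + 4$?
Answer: $- \frac{11331}{713} \approx -15.892$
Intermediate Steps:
$p{\left(G,A \right)} = 1 - G$ ($p{\left(G,A \right)} = 5 - \left(G + 4\right) = 5 - \left(4 + G\right) = 1 - G$)
$\left(- \frac{44}{46} + \frac{j}{31}\right) + p{\left(-1,3 \right)} N{\left(-8 \right)} = \left(- \frac{44}{46} + \frac{33}{31}\right) + \left(1 - -1\right) \left(-8\right) = \left(\left(-44\right) \frac{1}{46} + 33 \cdot \frac{1}{31}\right) + \left(1 + 1\right) \left(-8\right) = \left(- \frac{22}{23} + \frac{33}{31}\right) + 2 \left(-8\right) = \frac{77}{713} - 16 = - \frac{11331}{713}$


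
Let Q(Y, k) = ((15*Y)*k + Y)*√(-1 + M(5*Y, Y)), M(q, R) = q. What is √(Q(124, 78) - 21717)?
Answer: √(-21717 + 145204*√619) ≈ 1895.0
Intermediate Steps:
Q(Y, k) = √(-1 + 5*Y)*(Y + 15*Y*k) (Q(Y, k) = ((15*Y)*k + Y)*√(-1 + 5*Y) = (15*Y*k + Y)*√(-1 + 5*Y) = (Y + 15*Y*k)*√(-1 + 5*Y) = √(-1 + 5*Y)*(Y + 15*Y*k))
√(Q(124, 78) - 21717) = √(124*√(-1 + 5*124)*(1 + 15*78) - 21717) = √(124*√(-1 + 620)*(1 + 1170) - 21717) = √(124*√619*1171 - 21717) = √(145204*√619 - 21717) = √(-21717 + 145204*√619)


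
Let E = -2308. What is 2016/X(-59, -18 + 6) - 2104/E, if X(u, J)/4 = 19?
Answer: 300802/10963 ≈ 27.438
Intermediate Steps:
X(u, J) = 76 (X(u, J) = 4*19 = 76)
2016/X(-59, -18 + 6) - 2104/E = 2016/76 - 2104/(-2308) = 2016*(1/76) - 2104*(-1/2308) = 504/19 + 526/577 = 300802/10963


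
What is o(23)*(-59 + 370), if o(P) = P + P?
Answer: 14306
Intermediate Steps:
o(P) = 2*P
o(23)*(-59 + 370) = (2*23)*(-59 + 370) = 46*311 = 14306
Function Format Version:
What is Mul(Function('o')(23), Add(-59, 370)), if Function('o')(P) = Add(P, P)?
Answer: 14306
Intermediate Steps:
Function('o')(P) = Mul(2, P)
Mul(Function('o')(23), Add(-59, 370)) = Mul(Mul(2, 23), Add(-59, 370)) = Mul(46, 311) = 14306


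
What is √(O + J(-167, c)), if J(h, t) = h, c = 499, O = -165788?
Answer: I*√165955 ≈ 407.38*I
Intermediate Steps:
√(O + J(-167, c)) = √(-165788 - 167) = √(-165955) = I*√165955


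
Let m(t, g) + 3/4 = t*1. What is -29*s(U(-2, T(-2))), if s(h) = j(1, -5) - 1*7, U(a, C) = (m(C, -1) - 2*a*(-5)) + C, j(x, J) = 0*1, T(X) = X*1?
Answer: 203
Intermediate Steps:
m(t, g) = -¾ + t (m(t, g) = -¾ + t*1 = -¾ + t)
T(X) = X
j(x, J) = 0
U(a, C) = -¾ + 2*C + 10*a (U(a, C) = ((-¾ + C) - 2*a*(-5)) + C = ((-¾ + C) + 10*a) + C = (-¾ + C + 10*a) + C = -¾ + 2*C + 10*a)
s(h) = -7 (s(h) = 0 - 1*7 = 0 - 7 = -7)
-29*s(U(-2, T(-2))) = -29*(-7) = 203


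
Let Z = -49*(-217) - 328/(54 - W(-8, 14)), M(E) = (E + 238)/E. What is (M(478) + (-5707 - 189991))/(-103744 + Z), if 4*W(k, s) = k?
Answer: 163700124/77892251 ≈ 2.1016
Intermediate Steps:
W(k, s) = k/4
M(E) = (238 + E)/E
Z = 74390/7 (Z = -49*(-217) - 328/(54 - (-8)/4) = 10633 - 328/(54 - 1*(-2)) = 10633 - 328/(54 + 2) = 10633 - 328/56 = 10633 - 328*1/56 = 10633 - 41/7 = 74390/7 ≈ 10627.)
(M(478) + (-5707 - 189991))/(-103744 + Z) = ((238 + 478)/478 + (-5707 - 189991))/(-103744 + 74390/7) = ((1/478)*716 - 195698)/(-651818/7) = (358/239 - 195698)*(-7/651818) = -46771464/239*(-7/651818) = 163700124/77892251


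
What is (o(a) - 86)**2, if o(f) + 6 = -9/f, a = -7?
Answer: 403225/49 ≈ 8229.1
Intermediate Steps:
o(f) = -6 - 9/f
(o(a) - 86)**2 = ((-6 - 9/(-7)) - 86)**2 = ((-6 - 9*(-1/7)) - 86)**2 = ((-6 + 9/7) - 86)**2 = (-33/7 - 86)**2 = (-635/7)**2 = 403225/49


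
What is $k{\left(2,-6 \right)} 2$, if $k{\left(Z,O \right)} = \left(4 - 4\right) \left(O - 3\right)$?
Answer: $0$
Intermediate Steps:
$k{\left(Z,O \right)} = 0$ ($k{\left(Z,O \right)} = 0 \left(-3 + O\right) = 0$)
$k{\left(2,-6 \right)} 2 = 0 \cdot 2 = 0$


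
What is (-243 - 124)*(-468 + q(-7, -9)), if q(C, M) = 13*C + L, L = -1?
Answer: 205520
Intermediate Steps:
q(C, M) = -1 + 13*C (q(C, M) = 13*C - 1 = -1 + 13*C)
(-243 - 124)*(-468 + q(-7, -9)) = (-243 - 124)*(-468 + (-1 + 13*(-7))) = -367*(-468 + (-1 - 91)) = -367*(-468 - 92) = -367*(-560) = 205520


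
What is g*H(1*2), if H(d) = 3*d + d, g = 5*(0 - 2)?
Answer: -80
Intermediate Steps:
g = -10 (g = 5*(-2) = -10)
H(d) = 4*d
g*H(1*2) = -40*1*2 = -40*2 = -10*8 = -80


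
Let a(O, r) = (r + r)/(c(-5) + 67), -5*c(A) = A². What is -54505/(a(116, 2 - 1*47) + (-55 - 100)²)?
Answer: -337931/148946 ≈ -2.2688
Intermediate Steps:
c(A) = -A²/5
a(O, r) = r/31 (a(O, r) = (r + r)/(-⅕*(-5)² + 67) = (2*r)/(-⅕*25 + 67) = (2*r)/(-5 + 67) = (2*r)/62 = (2*r)*(1/62) = r/31)
-54505/(a(116, 2 - 1*47) + (-55 - 100)²) = -54505/((2 - 1*47)/31 + (-55 - 100)²) = -54505/((2 - 47)/31 + (-155)²) = -54505/((1/31)*(-45) + 24025) = -54505/(-45/31 + 24025) = -54505/744730/31 = -54505*31/744730 = -337931/148946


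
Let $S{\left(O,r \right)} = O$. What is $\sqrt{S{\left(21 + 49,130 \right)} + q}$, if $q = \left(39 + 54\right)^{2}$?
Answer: $\sqrt{8719} \approx 93.376$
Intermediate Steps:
$q = 8649$ ($q = 93^{2} = 8649$)
$\sqrt{S{\left(21 + 49,130 \right)} + q} = \sqrt{\left(21 + 49\right) + 8649} = \sqrt{70 + 8649} = \sqrt{8719}$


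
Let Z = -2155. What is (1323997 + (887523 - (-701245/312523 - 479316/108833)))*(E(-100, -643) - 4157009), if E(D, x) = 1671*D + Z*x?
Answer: -221030487007862906940652/34012815659 ≈ -6.4984e+12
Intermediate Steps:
E(D, x) = -2155*x + 1671*D (E(D, x) = 1671*D - 2155*x = -2155*x + 1671*D)
(1323997 + (887523 - (-701245/312523 - 479316/108833)))*(E(-100, -643) - 4157009) = (1323997 + (887523 - (-701245/312523 - 479316/108833)))*((-2155*(-643) + 1671*(-100)) - 4157009) = (1323997 + (887523 - (-701245*1/312523 - 479316*1/108833)))*((1385665 - 167100) - 4157009) = (1323997 + (887523 - (-701245/312523 - 479316/108833)))*(1218565 - 4157009) = (1323997 + (887523 - 1*(-226115871353/34012815659)))*(-2938444) = (1323997 + (887523 + 226115871353/34012815659))*(-2938444) = (1323997 + 30187382307994010/34012815659)*(-2938444) = (75220248202063033/34012815659)*(-2938444) = -221030487007862906940652/34012815659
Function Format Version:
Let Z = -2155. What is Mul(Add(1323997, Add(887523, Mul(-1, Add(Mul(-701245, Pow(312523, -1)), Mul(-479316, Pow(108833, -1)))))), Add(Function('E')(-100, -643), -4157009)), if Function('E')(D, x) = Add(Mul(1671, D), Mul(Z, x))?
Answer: Rational(-221030487007862906940652, 34012815659) ≈ -6.4984e+12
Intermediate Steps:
Function('E')(D, x) = Add(Mul(-2155, x), Mul(1671, D)) (Function('E')(D, x) = Add(Mul(1671, D), Mul(-2155, x)) = Add(Mul(-2155, x), Mul(1671, D)))
Mul(Add(1323997, Add(887523, Mul(-1, Add(Mul(-701245, Pow(312523, -1)), Mul(-479316, Pow(108833, -1)))))), Add(Function('E')(-100, -643), -4157009)) = Mul(Add(1323997, Add(887523, Mul(-1, Add(Mul(-701245, Pow(312523, -1)), Mul(-479316, Pow(108833, -1)))))), Add(Add(Mul(-2155, -643), Mul(1671, -100)), -4157009)) = Mul(Add(1323997, Add(887523, Mul(-1, Add(Mul(-701245, Rational(1, 312523)), Mul(-479316, Rational(1, 108833)))))), Add(Add(1385665, -167100), -4157009)) = Mul(Add(1323997, Add(887523, Mul(-1, Add(Rational(-701245, 312523), Rational(-479316, 108833))))), Add(1218565, -4157009)) = Mul(Add(1323997, Add(887523, Mul(-1, Rational(-226115871353, 34012815659)))), -2938444) = Mul(Add(1323997, Add(887523, Rational(226115871353, 34012815659))), -2938444) = Mul(Add(1323997, Rational(30187382307994010, 34012815659)), -2938444) = Mul(Rational(75220248202063033, 34012815659), -2938444) = Rational(-221030487007862906940652, 34012815659)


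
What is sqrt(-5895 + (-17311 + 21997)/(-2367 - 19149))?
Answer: I*sqrt(626520166)/326 ≈ 76.78*I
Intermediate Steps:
sqrt(-5895 + (-17311 + 21997)/(-2367 - 19149)) = sqrt(-5895 + 4686/(-21516)) = sqrt(-5895 + 4686*(-1/21516)) = sqrt(-5895 - 71/326) = sqrt(-1921841/326) = I*sqrt(626520166)/326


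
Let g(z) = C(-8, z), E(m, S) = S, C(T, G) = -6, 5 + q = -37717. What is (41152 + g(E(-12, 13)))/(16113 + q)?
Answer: -5878/3087 ≈ -1.9041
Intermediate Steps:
q = -37722 (q = -5 - 37717 = -37722)
g(z) = -6
(41152 + g(E(-12, 13)))/(16113 + q) = (41152 - 6)/(16113 - 37722) = 41146/(-21609) = 41146*(-1/21609) = -5878/3087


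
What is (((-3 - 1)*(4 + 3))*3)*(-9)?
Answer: 756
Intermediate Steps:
(((-3 - 1)*(4 + 3))*3)*(-9) = (-4*7*3)*(-9) = -28*3*(-9) = -84*(-9) = 756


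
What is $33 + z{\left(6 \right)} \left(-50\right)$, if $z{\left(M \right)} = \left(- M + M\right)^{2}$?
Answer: $33$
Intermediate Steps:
$z{\left(M \right)} = 0$ ($z{\left(M \right)} = 0^{2} = 0$)
$33 + z{\left(6 \right)} \left(-50\right) = 33 + 0 \left(-50\right) = 33 + 0 = 33$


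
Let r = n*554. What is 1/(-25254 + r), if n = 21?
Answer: -1/13620 ≈ -7.3421e-5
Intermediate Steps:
r = 11634 (r = 21*554 = 11634)
1/(-25254 + r) = 1/(-25254 + 11634) = 1/(-13620) = -1/13620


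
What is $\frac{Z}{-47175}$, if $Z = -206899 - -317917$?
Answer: $- \frac{37006}{15725} \approx -2.3533$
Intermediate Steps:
$Z = 111018$ ($Z = -206899 + 317917 = 111018$)
$\frac{Z}{-47175} = \frac{111018}{-47175} = 111018 \left(- \frac{1}{47175}\right) = - \frac{37006}{15725}$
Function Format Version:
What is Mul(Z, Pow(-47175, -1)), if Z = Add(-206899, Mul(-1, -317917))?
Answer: Rational(-37006, 15725) ≈ -2.3533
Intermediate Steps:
Z = 111018 (Z = Add(-206899, 317917) = 111018)
Mul(Z, Pow(-47175, -1)) = Mul(111018, Pow(-47175, -1)) = Mul(111018, Rational(-1, 47175)) = Rational(-37006, 15725)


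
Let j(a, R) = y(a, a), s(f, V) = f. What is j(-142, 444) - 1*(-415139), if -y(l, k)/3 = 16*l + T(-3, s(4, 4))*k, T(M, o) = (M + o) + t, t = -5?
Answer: 420251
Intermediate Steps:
T(M, o) = -5 + M + o (T(M, o) = (M + o) - 5 = -5 + M + o)
y(l, k) = -48*l + 12*k (y(l, k) = -3*(16*l + (-5 - 3 + 4)*k) = -3*(16*l - 4*k) = -3*(-4*k + 16*l) = -48*l + 12*k)
j(a, R) = -36*a (j(a, R) = -48*a + 12*a = -36*a)
j(-142, 444) - 1*(-415139) = -36*(-142) - 1*(-415139) = 5112 + 415139 = 420251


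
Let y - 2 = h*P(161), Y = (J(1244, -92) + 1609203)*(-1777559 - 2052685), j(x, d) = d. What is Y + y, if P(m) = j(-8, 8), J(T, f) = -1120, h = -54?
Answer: -6159350262682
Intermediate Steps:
P(m) = 8
Y = -6159350262252 (Y = (-1120 + 1609203)*(-1777559 - 2052685) = 1608083*(-3830244) = -6159350262252)
y = -430 (y = 2 - 54*8 = 2 - 432 = -430)
Y + y = -6159350262252 - 430 = -6159350262682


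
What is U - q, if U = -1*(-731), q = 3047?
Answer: -2316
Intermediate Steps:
U = 731
U - q = 731 - 1*3047 = 731 - 3047 = -2316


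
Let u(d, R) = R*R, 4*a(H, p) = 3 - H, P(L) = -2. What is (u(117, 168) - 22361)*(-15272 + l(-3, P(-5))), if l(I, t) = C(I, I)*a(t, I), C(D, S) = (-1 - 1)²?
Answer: -89510421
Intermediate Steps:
C(D, S) = 4 (C(D, S) = (-2)² = 4)
a(H, p) = ¾ - H/4 (a(H, p) = (3 - H)/4 = ¾ - H/4)
l(I, t) = 3 - t (l(I, t) = 4*(¾ - t/4) = 3 - t)
u(d, R) = R²
(u(117, 168) - 22361)*(-15272 + l(-3, P(-5))) = (168² - 22361)*(-15272 + (3 - 1*(-2))) = (28224 - 22361)*(-15272 + (3 + 2)) = 5863*(-15272 + 5) = 5863*(-15267) = -89510421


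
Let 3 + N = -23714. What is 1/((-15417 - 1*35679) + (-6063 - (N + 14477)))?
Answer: -1/47919 ≈ -2.0869e-5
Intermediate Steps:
N = -23717 (N = -3 - 23714 = -23717)
1/((-15417 - 1*35679) + (-6063 - (N + 14477))) = 1/((-15417 - 1*35679) + (-6063 - (-23717 + 14477))) = 1/((-15417 - 35679) + (-6063 - 1*(-9240))) = 1/(-51096 + (-6063 + 9240)) = 1/(-51096 + 3177) = 1/(-47919) = -1/47919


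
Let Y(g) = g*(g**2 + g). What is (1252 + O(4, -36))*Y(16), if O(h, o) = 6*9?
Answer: 5683712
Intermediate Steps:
O(h, o) = 54
Y(g) = g*(g + g**2)
(1252 + O(4, -36))*Y(16) = (1252 + 54)*(16**2*(1 + 16)) = 1306*(256*17) = 1306*4352 = 5683712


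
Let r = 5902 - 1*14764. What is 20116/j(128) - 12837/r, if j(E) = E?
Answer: 7496297/47264 ≈ 158.60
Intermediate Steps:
r = -8862 (r = 5902 - 14764 = -8862)
20116/j(128) - 12837/r = 20116/128 - 12837/(-8862) = 20116*(1/128) - 12837*(-1/8862) = 5029/32 + 4279/2954 = 7496297/47264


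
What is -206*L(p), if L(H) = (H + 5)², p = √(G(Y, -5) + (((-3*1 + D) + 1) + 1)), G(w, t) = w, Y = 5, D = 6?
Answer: -7210 - 2060*√10 ≈ -13724.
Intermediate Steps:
p = √10 (p = √(5 + (((-3*1 + 6) + 1) + 1)) = √(5 + (((-3 + 6) + 1) + 1)) = √(5 + ((3 + 1) + 1)) = √(5 + (4 + 1)) = √(5 + 5) = √10 ≈ 3.1623)
L(H) = (5 + H)²
-206*L(p) = -206*(5 + √10)²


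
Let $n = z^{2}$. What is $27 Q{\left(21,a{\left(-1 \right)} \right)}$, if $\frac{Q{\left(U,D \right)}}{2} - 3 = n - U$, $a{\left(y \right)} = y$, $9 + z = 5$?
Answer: $-108$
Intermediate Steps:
$z = -4$ ($z = -9 + 5 = -4$)
$n = 16$ ($n = \left(-4\right)^{2} = 16$)
$Q{\left(U,D \right)} = 38 - 2 U$ ($Q{\left(U,D \right)} = 6 + 2 \left(16 - U\right) = 6 - \left(-32 + 2 U\right) = 38 - 2 U$)
$27 Q{\left(21,a{\left(-1 \right)} \right)} = 27 \left(38 - 42\right) = 27 \left(-4\right) = -108$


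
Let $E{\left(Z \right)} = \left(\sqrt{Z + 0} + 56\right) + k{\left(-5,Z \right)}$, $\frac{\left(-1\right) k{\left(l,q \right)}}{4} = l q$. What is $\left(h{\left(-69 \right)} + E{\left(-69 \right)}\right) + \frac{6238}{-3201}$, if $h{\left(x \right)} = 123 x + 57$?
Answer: $- \frac{31228792}{3201} + i \sqrt{69} \approx -9756.0 + 8.3066 i$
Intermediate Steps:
$h{\left(x \right)} = 57 + 123 x$
$k{\left(l,q \right)} = - 4 l q$
$E{\left(Z \right)} = 56 + \sqrt{Z} + 20 Z$ ($E{\left(Z \right)} = \left(\sqrt{Z + 0} + 56\right) - - 20 Z = \left(\sqrt{Z} + 56\right) + 20 Z = \left(56 + \sqrt{Z}\right) + 20 Z = 56 + \sqrt{Z} + 20 Z$)
$\left(h{\left(-69 \right)} + E{\left(-69 \right)}\right) + \frac{6238}{-3201} = \left(\left(57 + 123 \left(-69\right)\right) + \left(56 + \sqrt{-69} + 20 \left(-69\right)\right)\right) + \frac{6238}{-3201} = \left(\left(57 - 8487\right) + \left(56 + i \sqrt{69} - 1380\right)\right) + 6238 \left(- \frac{1}{3201}\right) = \left(-8430 - \left(1324 - i \sqrt{69}\right)\right) - \frac{6238}{3201} = \left(-9754 + i \sqrt{69}\right) - \frac{6238}{3201} = - \frac{31228792}{3201} + i \sqrt{69}$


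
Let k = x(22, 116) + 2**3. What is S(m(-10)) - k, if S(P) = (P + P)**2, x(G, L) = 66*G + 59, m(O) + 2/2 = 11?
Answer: -1119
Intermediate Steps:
m(O) = 10 (m(O) = -1 + 11 = 10)
x(G, L) = 59 + 66*G
S(P) = 4*P**2 (S(P) = (2*P)**2 = 4*P**2)
k = 1519 (k = (59 + 66*22) + 2**3 = (59 + 1452) + 8 = 1511 + 8 = 1519)
S(m(-10)) - k = 4*10**2 - 1*1519 = 4*100 - 1519 = 400 - 1519 = -1119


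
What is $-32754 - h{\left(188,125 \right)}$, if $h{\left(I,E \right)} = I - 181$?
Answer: $-32761$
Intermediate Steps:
$h{\left(I,E \right)} = -181 + I$
$-32754 - h{\left(188,125 \right)} = -32754 - \left(-181 + 188\right) = -32754 - 7 = -32761$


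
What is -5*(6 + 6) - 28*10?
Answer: -340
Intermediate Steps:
-5*(6 + 6) - 28*10 = -5*12 - 280 = -60 - 280 = -340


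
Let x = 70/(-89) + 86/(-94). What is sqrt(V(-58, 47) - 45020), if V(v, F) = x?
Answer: I*sqrt(787766725191)/4183 ≈ 212.18*I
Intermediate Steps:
x = -7117/4183 (x = 70*(-1/89) + 86*(-1/94) = -70/89 - 43/47 = -7117/4183 ≈ -1.7014)
V(v, F) = -7117/4183
sqrt(V(-58, 47) - 45020) = sqrt(-7117/4183 - 45020) = sqrt(-188325777/4183) = I*sqrt(787766725191)/4183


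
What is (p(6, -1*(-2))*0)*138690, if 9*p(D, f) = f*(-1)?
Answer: 0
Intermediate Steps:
p(D, f) = -f/9 (p(D, f) = (f*(-1))/9 = (-f)/9 = -f/9)
(p(6, -1*(-2))*0)*138690 = (-(-1)*(-2)/9*0)*138690 = (-⅑*2*0)*138690 = -2/9*0*138690 = 0*138690 = 0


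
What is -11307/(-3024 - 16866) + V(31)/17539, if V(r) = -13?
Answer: 66018301/116283570 ≈ 0.56774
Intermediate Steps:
-11307/(-3024 - 16866) + V(31)/17539 = -11307/(-3024 - 16866) - 13/17539 = -11307/(-19890) - 13*1/17539 = -11307*(-1/19890) - 13/17539 = 3769/6630 - 13/17539 = 66018301/116283570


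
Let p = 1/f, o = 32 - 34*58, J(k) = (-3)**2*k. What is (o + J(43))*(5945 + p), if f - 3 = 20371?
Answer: -188104688343/20374 ≈ -9.2326e+6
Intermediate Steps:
J(k) = 9*k
f = 20374 (f = 3 + 20371 = 20374)
o = -1940 (o = 32 - 1972 = -1940)
p = 1/20374 ≈ 4.9082e-5
(o + J(43))*(5945 + p) = (-1940 + 9*43)*(5945 + 1/20374) = (-1940 + 387)*(121123431/20374) = -1553*121123431/20374 = -188104688343/20374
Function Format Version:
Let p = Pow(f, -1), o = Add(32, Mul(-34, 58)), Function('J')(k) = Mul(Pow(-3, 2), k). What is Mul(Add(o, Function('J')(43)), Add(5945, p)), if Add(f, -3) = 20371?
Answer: Rational(-188104688343, 20374) ≈ -9.2326e+6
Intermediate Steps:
Function('J')(k) = Mul(9, k)
f = 20374 (f = Add(3, 20371) = 20374)
o = -1940 (o = Add(32, -1972) = -1940)
p = Rational(1, 20374) (p = Pow(20374, -1) = Rational(1, 20374) ≈ 4.9082e-5)
Mul(Add(o, Function('J')(43)), Add(5945, p)) = Mul(Add(-1940, Mul(9, 43)), Add(5945, Rational(1, 20374))) = Mul(Add(-1940, 387), Rational(121123431, 20374)) = Mul(-1553, Rational(121123431, 20374)) = Rational(-188104688343, 20374)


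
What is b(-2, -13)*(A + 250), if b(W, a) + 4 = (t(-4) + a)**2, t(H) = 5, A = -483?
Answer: -13980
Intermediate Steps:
b(W, a) = -4 + (5 + a)**2
b(-2, -13)*(A + 250) = (-4 + (5 - 13)**2)*(-483 + 250) = (-4 + (-8)**2)*(-233) = (-4 + 64)*(-233) = 60*(-233) = -13980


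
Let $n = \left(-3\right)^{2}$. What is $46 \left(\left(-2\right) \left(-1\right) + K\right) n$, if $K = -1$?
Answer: $414$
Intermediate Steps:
$n = 9$
$46 \left(\left(-2\right) \left(-1\right) + K\right) n = 46 \left(\left(-2\right) \left(-1\right) - 1\right) 9 = 46 \left(2 - 1\right) 9 = 46 \cdot 1 \cdot 9 = 46 \cdot 9 = 414$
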